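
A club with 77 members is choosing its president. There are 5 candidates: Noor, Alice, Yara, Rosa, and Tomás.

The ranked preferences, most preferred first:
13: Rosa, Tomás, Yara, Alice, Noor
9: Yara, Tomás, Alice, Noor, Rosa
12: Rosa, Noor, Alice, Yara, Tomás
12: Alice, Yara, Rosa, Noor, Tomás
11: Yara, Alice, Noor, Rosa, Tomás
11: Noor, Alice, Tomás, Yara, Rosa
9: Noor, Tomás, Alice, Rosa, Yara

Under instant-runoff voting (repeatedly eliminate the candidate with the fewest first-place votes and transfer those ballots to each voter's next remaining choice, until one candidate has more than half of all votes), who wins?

Round 1: Noor 20, Alice 12, Yara 20, Rosa 25, Tomás 0. Tomás eliminated.
Round 2: Noor 20, Alice 12, Yara 20, Rosa 25. Alice eliminated.
Round 3: Noor 20, Yara 32, Rosa 25. Noor eliminated.
Round 4: Yara 43, Rosa 34. Yara has a majority (≥39).

Yara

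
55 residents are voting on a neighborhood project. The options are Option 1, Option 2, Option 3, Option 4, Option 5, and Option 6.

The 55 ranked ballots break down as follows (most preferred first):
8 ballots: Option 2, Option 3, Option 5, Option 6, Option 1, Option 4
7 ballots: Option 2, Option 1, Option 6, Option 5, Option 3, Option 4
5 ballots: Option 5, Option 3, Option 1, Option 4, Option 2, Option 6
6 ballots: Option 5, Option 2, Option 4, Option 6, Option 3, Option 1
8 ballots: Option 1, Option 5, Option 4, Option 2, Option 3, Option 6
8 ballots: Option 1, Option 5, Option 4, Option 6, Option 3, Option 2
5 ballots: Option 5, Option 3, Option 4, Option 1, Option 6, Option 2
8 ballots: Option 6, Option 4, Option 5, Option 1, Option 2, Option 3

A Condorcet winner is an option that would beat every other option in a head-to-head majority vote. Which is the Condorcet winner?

Option 5

Option 5 vs Option 1: 32–23
Option 5 vs Option 2: 40–15
Option 5 vs Option 3: 47–8
Option 5 vs Option 4: 47–8
Option 5 vs Option 6: 40–15
Option 5 beats every other option.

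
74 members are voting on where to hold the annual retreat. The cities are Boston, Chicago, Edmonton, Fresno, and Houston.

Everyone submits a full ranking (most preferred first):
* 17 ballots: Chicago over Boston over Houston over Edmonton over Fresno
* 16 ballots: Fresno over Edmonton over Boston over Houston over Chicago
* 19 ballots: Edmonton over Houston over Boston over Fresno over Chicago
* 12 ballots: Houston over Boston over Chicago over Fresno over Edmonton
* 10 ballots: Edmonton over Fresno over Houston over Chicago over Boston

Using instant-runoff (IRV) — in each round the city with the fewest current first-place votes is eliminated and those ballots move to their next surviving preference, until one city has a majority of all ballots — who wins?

Edmonton

Round 1: Boston 0, Chicago 17, Edmonton 29, Fresno 16, Houston 12. Boston eliminated.
Round 2: Chicago 17, Edmonton 29, Fresno 16, Houston 12. Houston eliminated.
Round 3: Chicago 29, Edmonton 29, Fresno 16. Fresno eliminated.
Round 4: Chicago 29, Edmonton 45. Edmonton has a majority (≥38).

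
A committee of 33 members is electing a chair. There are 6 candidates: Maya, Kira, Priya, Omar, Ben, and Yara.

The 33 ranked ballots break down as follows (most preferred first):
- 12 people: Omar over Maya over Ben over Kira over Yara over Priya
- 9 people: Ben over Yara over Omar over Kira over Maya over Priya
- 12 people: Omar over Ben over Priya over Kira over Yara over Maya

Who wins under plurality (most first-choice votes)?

First-place votes: Maya 0, Kira 0, Priya 0, Omar 24, Ben 9, Yara 0.

Omar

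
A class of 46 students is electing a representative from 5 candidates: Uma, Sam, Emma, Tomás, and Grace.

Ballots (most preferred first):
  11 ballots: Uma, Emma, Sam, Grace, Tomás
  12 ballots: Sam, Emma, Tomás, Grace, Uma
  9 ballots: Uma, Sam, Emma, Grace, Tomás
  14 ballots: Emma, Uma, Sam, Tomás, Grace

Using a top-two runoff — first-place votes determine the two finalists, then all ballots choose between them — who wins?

Round 1 first-place votes: Uma 20, Sam 12, Emma 14, Tomás 0, Grace 0. Uma and Emma advance.
Runoff: Uma is ranked above Emma on 20 ballots, Emma above Uma on 26.

Emma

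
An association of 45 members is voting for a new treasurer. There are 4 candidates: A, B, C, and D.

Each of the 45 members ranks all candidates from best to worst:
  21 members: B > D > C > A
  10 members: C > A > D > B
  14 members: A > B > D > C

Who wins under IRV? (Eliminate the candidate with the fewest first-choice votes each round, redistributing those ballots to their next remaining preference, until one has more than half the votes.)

A

Round 1: A 14, B 21, C 10, D 0. D eliminated.
Round 2: A 14, B 21, C 10. C eliminated.
Round 3: A 24, B 21. A has a majority (≥23).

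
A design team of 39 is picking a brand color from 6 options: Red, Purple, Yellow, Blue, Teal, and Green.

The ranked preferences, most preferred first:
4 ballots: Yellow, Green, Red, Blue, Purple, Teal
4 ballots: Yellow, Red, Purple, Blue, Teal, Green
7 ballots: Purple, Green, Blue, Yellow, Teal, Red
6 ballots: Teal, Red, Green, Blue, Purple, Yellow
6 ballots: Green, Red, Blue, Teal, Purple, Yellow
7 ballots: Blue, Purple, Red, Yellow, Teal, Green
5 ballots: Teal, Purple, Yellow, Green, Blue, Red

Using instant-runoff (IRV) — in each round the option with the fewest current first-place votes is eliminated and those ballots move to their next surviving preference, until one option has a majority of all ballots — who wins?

Round 1: Red 0, Purple 7, Yellow 8, Blue 7, Teal 11, Green 6. Red eliminated.
Round 2: Purple 7, Yellow 8, Blue 7, Teal 11, Green 6. Green eliminated.
Round 3: Purple 7, Yellow 8, Blue 13, Teal 11. Purple eliminated.
Round 4: Yellow 8, Blue 20, Teal 11. Blue has a majority (≥20).

Blue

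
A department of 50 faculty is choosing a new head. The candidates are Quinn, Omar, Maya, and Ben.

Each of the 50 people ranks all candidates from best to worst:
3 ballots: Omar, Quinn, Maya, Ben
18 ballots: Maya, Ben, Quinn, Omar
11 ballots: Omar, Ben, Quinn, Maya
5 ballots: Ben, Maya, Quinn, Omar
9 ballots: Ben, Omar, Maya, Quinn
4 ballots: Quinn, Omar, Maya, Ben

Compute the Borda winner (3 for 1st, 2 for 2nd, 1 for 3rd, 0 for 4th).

Quinn: 3×2 + 18×1 + 11×1 + 5×1 + 9×0 + 4×3 = 52
Omar: 3×3 + 18×0 + 11×3 + 5×0 + 9×2 + 4×2 = 68
Maya: 3×1 + 18×3 + 11×0 + 5×2 + 9×1 + 4×1 = 80
Ben: 3×0 + 18×2 + 11×2 + 5×3 + 9×3 + 4×0 = 100

Ben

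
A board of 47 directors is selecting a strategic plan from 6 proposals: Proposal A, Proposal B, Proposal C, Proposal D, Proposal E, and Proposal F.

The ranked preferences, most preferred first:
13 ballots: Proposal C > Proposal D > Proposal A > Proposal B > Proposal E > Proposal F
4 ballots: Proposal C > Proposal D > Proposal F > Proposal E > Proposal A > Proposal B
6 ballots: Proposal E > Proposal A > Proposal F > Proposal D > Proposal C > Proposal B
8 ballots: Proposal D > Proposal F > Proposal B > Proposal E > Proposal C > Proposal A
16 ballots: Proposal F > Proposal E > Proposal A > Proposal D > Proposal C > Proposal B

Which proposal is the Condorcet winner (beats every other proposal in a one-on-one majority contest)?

Proposal D

Proposal D vs Proposal A: 25–22
Proposal D vs Proposal B: 47–0
Proposal D vs Proposal C: 30–17
Proposal D vs Proposal E: 25–22
Proposal D vs Proposal F: 25–22
Proposal D beats every other proposal.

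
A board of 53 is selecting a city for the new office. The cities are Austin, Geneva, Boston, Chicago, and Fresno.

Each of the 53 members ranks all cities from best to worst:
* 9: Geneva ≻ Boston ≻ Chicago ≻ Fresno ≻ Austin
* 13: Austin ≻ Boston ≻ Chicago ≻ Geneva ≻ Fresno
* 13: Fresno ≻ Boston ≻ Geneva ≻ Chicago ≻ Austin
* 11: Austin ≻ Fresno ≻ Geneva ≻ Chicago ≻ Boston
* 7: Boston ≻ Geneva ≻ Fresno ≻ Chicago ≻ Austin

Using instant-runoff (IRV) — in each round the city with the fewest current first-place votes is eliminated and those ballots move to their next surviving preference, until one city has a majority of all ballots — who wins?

Round 1: Austin 24, Geneva 9, Boston 7, Chicago 0, Fresno 13. Chicago eliminated.
Round 2: Austin 24, Geneva 9, Boston 7, Fresno 13. Boston eliminated.
Round 3: Austin 24, Geneva 16, Fresno 13. Fresno eliminated.
Round 4: Austin 24, Geneva 29. Geneva has a majority (≥27).

Geneva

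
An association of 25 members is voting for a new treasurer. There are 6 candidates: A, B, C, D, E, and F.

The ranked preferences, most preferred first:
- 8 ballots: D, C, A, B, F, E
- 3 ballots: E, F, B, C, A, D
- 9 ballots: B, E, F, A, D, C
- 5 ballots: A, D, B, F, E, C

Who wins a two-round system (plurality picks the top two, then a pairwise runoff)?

Round 1 first-place votes: A 5, B 9, C 0, D 8, E 3, F 0. B and D advance.
Runoff: B is ranked above D on 12 ballots, D above B on 13.

D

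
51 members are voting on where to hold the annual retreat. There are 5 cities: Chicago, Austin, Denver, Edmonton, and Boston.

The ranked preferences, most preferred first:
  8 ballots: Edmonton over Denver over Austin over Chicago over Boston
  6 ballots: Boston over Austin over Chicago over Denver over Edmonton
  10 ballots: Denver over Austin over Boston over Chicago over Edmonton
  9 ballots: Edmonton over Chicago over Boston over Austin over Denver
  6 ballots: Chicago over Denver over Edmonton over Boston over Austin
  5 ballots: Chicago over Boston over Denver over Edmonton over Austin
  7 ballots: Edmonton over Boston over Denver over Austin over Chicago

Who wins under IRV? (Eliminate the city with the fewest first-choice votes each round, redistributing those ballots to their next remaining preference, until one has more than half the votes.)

Chicago

Round 1: Chicago 11, Austin 0, Denver 10, Edmonton 24, Boston 6. Austin eliminated.
Round 2: Chicago 11, Denver 10, Edmonton 24, Boston 6. Boston eliminated.
Round 3: Chicago 17, Denver 10, Edmonton 24. Denver eliminated.
Round 4: Chicago 27, Edmonton 24. Chicago has a majority (≥26).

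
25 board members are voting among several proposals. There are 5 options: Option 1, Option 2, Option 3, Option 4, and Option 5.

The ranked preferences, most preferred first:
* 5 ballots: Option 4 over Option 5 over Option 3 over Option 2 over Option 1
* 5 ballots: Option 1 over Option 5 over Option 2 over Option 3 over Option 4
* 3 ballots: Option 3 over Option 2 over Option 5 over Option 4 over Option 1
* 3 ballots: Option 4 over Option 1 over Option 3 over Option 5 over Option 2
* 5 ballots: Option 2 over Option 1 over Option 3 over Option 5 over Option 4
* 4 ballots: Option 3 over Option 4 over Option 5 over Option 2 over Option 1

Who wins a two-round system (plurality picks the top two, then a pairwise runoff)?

Option 3

Round 1 first-place votes: Option 1 5, Option 2 5, Option 3 7, Option 4 8, Option 5 0. Option 4 and Option 3 advance.
Runoff: Option 4 is ranked above Option 3 on 8 ballots, Option 3 above Option 4 on 17.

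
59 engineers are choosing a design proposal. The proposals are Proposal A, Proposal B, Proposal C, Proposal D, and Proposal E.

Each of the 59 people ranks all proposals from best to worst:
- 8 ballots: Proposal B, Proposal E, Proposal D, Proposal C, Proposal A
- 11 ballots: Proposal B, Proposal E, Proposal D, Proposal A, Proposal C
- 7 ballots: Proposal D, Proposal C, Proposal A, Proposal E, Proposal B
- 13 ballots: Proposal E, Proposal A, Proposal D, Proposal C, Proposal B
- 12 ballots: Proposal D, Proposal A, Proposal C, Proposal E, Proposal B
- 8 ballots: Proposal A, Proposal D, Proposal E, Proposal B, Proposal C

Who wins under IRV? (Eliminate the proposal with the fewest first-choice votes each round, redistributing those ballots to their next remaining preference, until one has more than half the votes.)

Round 1: Proposal A 8, Proposal B 19, Proposal C 0, Proposal D 19, Proposal E 13. Proposal C eliminated.
Round 2: Proposal A 8, Proposal B 19, Proposal D 19, Proposal E 13. Proposal A eliminated.
Round 3: Proposal B 19, Proposal D 27, Proposal E 13. Proposal E eliminated.
Round 4: Proposal B 19, Proposal D 40. Proposal D has a majority (≥30).

Proposal D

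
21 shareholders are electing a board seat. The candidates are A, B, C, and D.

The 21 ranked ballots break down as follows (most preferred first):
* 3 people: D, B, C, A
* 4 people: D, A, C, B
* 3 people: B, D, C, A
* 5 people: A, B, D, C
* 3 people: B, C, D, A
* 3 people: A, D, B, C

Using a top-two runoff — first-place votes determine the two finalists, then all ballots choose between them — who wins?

D

Round 1 first-place votes: A 8, B 6, C 0, D 7. A and D advance.
Runoff: A is ranked above D on 8 ballots, D above A on 13.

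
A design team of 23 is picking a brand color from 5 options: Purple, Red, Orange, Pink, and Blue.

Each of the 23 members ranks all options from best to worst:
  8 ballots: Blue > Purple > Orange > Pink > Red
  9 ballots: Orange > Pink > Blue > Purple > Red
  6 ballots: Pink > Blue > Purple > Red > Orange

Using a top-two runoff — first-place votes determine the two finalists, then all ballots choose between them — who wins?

Blue

Round 1 first-place votes: Purple 0, Red 0, Orange 9, Pink 6, Blue 8. Orange and Blue advance.
Runoff: Orange is ranked above Blue on 9 ballots, Blue above Orange on 14.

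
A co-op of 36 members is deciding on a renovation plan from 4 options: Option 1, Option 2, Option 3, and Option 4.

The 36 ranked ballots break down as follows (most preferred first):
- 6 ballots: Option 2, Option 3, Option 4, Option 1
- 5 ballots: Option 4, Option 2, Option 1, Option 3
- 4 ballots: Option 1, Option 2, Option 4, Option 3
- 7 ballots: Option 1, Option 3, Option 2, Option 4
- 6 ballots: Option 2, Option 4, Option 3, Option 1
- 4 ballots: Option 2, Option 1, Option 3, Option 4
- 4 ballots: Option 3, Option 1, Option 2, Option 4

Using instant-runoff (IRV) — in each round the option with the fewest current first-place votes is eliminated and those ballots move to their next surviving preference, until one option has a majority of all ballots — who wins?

Option 2

Round 1: Option 1 11, Option 2 16, Option 3 4, Option 4 5. Option 3 eliminated.
Round 2: Option 1 15, Option 2 16, Option 4 5. Option 4 eliminated.
Round 3: Option 1 15, Option 2 21. Option 2 has a majority (≥19).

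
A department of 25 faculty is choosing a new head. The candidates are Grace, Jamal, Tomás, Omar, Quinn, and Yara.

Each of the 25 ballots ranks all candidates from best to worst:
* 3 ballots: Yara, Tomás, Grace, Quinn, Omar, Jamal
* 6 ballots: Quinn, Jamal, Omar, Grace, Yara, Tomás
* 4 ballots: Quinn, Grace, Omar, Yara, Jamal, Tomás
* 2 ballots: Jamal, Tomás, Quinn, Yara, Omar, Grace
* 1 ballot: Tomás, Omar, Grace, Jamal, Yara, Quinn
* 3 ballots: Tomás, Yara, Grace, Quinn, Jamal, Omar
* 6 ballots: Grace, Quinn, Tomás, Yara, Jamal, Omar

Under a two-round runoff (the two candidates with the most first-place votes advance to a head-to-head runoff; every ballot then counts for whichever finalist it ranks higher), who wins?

Round 1 first-place votes: Grace 6, Jamal 2, Tomás 4, Omar 0, Quinn 10, Yara 3. Quinn and Grace advance.
Runoff: Quinn is ranked above Grace on 12 ballots, Grace above Quinn on 13.

Grace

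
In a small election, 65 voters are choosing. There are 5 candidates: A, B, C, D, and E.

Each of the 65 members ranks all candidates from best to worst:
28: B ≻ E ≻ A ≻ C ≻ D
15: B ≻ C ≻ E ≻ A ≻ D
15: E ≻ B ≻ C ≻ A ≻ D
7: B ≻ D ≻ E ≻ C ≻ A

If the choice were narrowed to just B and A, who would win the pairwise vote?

B is ranked above A on 65 ballots; A above B on 0.

B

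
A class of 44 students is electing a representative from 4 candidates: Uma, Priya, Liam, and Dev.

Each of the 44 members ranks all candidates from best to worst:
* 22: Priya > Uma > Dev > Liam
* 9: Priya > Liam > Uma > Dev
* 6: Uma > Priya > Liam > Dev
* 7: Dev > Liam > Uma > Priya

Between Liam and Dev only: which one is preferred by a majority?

Dev

Liam is ranked above Dev on 15 ballots; Dev above Liam on 29.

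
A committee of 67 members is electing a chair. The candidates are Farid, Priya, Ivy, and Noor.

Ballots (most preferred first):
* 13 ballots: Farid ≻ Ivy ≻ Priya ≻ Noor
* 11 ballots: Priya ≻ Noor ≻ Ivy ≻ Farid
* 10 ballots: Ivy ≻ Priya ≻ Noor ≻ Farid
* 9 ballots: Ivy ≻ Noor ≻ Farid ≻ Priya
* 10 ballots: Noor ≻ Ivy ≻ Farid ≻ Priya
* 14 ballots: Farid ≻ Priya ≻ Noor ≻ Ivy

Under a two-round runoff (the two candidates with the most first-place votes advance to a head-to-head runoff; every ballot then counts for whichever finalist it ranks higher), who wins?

Ivy

Round 1 first-place votes: Farid 27, Priya 11, Ivy 19, Noor 10. Farid and Ivy advance.
Runoff: Farid is ranked above Ivy on 27 ballots, Ivy above Farid on 40.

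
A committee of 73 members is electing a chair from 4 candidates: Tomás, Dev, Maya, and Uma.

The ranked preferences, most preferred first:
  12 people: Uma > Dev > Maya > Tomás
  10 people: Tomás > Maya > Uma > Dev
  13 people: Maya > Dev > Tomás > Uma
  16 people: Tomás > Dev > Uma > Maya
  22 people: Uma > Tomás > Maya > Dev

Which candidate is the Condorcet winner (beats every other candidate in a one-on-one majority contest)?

Tomás vs Dev: 48–25
Tomás vs Maya: 48–25
Tomás vs Uma: 39–34
Tomás beats every other candidate.

Tomás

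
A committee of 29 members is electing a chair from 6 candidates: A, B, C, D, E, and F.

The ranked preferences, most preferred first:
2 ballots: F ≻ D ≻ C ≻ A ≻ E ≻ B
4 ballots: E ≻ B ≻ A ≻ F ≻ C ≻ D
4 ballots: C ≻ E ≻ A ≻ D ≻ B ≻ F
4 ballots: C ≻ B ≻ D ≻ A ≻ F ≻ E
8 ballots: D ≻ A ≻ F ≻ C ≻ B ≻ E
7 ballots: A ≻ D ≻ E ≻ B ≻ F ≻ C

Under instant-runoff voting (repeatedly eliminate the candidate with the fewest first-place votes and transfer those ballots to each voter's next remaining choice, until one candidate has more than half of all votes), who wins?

A

Round 1: A 7, B 0, C 8, D 8, E 4, F 2. B eliminated.
Round 2: A 7, C 8, D 8, E 4, F 2. F eliminated.
Round 3: A 7, C 8, D 10, E 4. E eliminated.
Round 4: A 11, C 8, D 10. C eliminated.
Round 5: A 15, D 14. A has a majority (≥15).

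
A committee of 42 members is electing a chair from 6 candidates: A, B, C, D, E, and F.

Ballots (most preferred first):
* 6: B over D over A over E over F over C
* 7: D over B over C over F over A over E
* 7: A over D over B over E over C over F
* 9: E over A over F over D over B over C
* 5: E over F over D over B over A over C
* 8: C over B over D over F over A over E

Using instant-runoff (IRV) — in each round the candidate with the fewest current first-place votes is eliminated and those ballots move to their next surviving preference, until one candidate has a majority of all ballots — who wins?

D

Round 1: A 7, B 6, C 8, D 7, E 14, F 0. F eliminated.
Round 2: A 7, B 6, C 8, D 7, E 14. B eliminated.
Round 3: A 7, C 8, D 13, E 14. A eliminated.
Round 4: C 8, D 20, E 14. C eliminated.
Round 5: D 28, E 14. D has a majority (≥22).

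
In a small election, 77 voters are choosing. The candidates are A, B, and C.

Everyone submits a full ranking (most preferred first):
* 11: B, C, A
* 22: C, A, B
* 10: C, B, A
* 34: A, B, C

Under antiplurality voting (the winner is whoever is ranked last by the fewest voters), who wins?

A

Last-place votes: A 21, B 22, C 34.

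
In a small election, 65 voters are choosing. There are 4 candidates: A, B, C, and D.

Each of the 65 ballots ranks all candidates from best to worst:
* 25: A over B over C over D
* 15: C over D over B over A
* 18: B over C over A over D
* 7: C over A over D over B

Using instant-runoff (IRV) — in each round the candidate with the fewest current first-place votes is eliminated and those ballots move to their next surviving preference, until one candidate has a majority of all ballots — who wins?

Round 1: A 25, B 18, C 22, D 0. D eliminated.
Round 2: A 25, B 18, C 22. B eliminated.
Round 3: A 25, C 40. C has a majority (≥33).

C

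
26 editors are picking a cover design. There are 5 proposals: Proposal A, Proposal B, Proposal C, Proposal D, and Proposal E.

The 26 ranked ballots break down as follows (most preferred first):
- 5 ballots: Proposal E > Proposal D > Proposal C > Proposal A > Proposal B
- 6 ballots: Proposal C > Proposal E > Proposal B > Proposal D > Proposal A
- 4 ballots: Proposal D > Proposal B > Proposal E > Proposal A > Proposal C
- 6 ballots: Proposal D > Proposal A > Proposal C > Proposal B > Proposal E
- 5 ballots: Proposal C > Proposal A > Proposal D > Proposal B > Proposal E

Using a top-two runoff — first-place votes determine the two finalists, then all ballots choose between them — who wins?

Round 1 first-place votes: Proposal A 0, Proposal B 0, Proposal C 11, Proposal D 10, Proposal E 5. Proposal C and Proposal D advance.
Runoff: Proposal C is ranked above Proposal D on 11 ballots, Proposal D above Proposal C on 15.

Proposal D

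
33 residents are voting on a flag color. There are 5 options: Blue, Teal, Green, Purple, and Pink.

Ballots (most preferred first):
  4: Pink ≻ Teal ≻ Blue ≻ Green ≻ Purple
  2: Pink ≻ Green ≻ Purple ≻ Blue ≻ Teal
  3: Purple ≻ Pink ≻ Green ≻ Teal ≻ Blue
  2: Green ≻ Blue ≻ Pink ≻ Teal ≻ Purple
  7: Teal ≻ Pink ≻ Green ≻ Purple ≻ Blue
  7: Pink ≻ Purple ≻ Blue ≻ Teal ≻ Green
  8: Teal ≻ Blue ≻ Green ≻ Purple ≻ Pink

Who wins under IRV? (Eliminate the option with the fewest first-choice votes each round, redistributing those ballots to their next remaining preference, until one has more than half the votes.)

Round 1: Blue 0, Teal 15, Green 2, Purple 3, Pink 13. Blue eliminated.
Round 2: Teal 15, Green 2, Purple 3, Pink 13. Green eliminated.
Round 3: Teal 15, Purple 3, Pink 15. Purple eliminated.
Round 4: Teal 15, Pink 18. Pink has a majority (≥17).

Pink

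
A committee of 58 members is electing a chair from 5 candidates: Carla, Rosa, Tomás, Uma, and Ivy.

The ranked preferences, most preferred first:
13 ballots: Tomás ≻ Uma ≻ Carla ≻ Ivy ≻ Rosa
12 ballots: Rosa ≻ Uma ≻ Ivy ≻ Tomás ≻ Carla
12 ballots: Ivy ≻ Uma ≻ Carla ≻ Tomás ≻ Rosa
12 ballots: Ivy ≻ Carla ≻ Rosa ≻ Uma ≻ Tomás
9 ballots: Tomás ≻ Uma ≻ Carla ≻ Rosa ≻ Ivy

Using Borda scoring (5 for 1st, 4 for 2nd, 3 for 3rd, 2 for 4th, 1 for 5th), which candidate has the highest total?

Uma

Carla: 13×3 + 12×1 + 12×3 + 12×4 + 9×3 = 162
Rosa: 13×1 + 12×5 + 12×1 + 12×3 + 9×2 = 139
Tomás: 13×5 + 12×2 + 12×2 + 12×1 + 9×5 = 170
Uma: 13×4 + 12×4 + 12×4 + 12×2 + 9×4 = 208
Ivy: 13×2 + 12×3 + 12×5 + 12×5 + 9×1 = 191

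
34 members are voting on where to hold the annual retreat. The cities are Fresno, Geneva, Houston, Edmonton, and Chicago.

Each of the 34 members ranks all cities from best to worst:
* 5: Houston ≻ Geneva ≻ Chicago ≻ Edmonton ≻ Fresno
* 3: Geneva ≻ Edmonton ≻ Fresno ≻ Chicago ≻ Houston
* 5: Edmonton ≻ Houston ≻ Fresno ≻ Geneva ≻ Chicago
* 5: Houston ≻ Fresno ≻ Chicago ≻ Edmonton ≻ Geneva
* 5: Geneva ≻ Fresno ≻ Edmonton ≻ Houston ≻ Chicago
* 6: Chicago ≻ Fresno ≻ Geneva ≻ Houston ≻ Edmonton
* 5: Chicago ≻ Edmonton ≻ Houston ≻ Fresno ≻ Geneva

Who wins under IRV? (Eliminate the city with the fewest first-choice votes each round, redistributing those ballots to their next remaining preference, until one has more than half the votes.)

Houston

Round 1: Fresno 0, Geneva 8, Houston 10, Edmonton 5, Chicago 11. Fresno eliminated.
Round 2: Geneva 8, Houston 10, Edmonton 5, Chicago 11. Edmonton eliminated.
Round 3: Geneva 8, Houston 15, Chicago 11. Geneva eliminated.
Round 4: Houston 20, Chicago 14. Houston has a majority (≥18).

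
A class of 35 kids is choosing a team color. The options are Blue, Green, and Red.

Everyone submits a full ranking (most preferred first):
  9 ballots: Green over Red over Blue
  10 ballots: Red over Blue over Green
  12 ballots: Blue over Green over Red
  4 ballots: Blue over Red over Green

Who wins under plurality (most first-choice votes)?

First-place votes: Blue 16, Green 9, Red 10.

Blue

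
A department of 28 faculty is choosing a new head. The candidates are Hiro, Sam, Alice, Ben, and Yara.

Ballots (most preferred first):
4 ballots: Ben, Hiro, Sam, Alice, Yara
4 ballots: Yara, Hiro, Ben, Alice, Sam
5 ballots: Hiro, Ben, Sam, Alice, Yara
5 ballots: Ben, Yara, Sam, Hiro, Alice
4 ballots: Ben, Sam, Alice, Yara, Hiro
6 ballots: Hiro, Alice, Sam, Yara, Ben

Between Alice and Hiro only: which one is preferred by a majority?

Hiro

Alice is ranked above Hiro on 4 ballots; Hiro above Alice on 24.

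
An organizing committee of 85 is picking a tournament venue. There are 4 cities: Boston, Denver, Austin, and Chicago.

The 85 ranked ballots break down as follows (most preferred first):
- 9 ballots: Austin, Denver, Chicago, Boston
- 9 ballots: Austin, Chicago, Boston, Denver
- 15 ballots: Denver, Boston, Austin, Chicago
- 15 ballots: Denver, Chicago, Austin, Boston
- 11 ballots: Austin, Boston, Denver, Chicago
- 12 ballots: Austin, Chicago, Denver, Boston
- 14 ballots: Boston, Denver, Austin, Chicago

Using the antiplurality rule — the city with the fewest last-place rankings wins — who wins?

Austin

Last-place votes: Boston 36, Denver 9, Austin 0, Chicago 40.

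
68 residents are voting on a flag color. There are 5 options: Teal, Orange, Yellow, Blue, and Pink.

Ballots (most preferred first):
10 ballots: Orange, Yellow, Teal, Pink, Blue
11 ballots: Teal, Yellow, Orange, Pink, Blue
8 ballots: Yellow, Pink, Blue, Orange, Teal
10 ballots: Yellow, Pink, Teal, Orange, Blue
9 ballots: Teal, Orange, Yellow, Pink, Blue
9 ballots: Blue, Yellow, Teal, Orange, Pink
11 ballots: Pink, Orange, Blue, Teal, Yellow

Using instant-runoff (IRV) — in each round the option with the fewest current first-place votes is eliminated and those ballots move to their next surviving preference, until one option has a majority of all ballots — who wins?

Round 1: Teal 20, Orange 10, Yellow 18, Blue 9, Pink 11. Blue eliminated.
Round 2: Teal 20, Orange 10, Yellow 27, Pink 11. Orange eliminated.
Round 3: Teal 20, Yellow 37, Pink 11. Yellow has a majority (≥35).

Yellow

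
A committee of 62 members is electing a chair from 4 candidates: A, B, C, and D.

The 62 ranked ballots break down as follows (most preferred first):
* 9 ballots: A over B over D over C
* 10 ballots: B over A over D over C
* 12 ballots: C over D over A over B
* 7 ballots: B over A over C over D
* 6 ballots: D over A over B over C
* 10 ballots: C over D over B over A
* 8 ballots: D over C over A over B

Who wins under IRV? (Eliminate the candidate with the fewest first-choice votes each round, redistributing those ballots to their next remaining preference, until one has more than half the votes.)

B

Round 1: A 9, B 17, C 22, D 14. A eliminated.
Round 2: B 26, C 22, D 14. D eliminated.
Round 3: B 32, C 30. B has a majority (≥32).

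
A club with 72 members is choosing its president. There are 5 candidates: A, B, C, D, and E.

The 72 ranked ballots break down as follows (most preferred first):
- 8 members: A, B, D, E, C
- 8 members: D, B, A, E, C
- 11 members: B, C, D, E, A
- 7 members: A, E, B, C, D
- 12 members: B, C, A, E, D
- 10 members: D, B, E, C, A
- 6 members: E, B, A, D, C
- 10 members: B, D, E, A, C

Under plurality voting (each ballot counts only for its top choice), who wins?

First-place votes: A 15, B 33, C 0, D 18, E 6.

B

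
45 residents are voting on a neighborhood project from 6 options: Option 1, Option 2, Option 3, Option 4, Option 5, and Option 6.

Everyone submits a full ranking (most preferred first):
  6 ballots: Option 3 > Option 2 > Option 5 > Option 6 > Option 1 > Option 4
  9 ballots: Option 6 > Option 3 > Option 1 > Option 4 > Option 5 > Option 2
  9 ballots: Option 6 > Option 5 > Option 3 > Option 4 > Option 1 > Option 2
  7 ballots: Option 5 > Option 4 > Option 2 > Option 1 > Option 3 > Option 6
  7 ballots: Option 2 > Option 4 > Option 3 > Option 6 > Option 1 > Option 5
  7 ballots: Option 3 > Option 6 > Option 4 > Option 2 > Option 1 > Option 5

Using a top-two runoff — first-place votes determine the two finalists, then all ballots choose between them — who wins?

Round 1 first-place votes: Option 1 0, Option 2 7, Option 3 13, Option 4 0, Option 5 7, Option 6 18. Option 6 and Option 3 advance.
Runoff: Option 6 is ranked above Option 3 on 18 ballots, Option 3 above Option 6 on 27.

Option 3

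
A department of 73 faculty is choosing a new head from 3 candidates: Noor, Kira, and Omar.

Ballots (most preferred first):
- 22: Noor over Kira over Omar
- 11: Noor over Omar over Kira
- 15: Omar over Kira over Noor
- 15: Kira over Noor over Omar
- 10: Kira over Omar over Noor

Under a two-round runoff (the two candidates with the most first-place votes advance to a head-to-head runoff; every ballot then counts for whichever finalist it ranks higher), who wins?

Round 1 first-place votes: Noor 33, Kira 25, Omar 15. Noor and Kira advance.
Runoff: Noor is ranked above Kira on 33 ballots, Kira above Noor on 40.

Kira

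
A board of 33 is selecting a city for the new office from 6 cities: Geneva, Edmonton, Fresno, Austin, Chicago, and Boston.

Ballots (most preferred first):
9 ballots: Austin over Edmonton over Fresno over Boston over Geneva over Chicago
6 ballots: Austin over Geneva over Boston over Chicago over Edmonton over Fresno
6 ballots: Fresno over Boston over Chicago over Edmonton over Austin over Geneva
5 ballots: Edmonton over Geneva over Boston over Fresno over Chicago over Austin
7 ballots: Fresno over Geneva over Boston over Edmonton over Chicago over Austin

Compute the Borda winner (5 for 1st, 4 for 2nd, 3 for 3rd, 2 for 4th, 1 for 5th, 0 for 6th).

Fresno

Geneva: 9×1 + 6×4 + 6×0 + 5×4 + 7×4 = 81
Edmonton: 9×4 + 6×1 + 6×2 + 5×5 + 7×2 = 93
Fresno: 9×3 + 6×0 + 6×5 + 5×2 + 7×5 = 102
Austin: 9×5 + 6×5 + 6×1 + 5×0 + 7×0 = 81
Chicago: 9×0 + 6×2 + 6×3 + 5×1 + 7×1 = 42
Boston: 9×2 + 6×3 + 6×4 + 5×3 + 7×3 = 96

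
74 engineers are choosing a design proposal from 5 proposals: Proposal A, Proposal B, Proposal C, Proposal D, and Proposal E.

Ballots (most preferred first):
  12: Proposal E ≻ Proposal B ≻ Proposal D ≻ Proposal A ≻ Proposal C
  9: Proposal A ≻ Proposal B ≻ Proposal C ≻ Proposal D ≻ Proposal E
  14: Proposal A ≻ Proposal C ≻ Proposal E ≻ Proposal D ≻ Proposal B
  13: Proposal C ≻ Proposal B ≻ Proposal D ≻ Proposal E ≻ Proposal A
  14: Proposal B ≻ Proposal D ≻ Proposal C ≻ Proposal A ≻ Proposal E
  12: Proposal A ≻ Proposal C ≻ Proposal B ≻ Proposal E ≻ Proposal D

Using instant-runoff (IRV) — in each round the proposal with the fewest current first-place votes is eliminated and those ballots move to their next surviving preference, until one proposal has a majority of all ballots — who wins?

Round 1: Proposal A 35, Proposal B 14, Proposal C 13, Proposal D 0, Proposal E 12. Proposal D eliminated.
Round 2: Proposal A 35, Proposal B 14, Proposal C 13, Proposal E 12. Proposal E eliminated.
Round 3: Proposal A 35, Proposal B 26, Proposal C 13. Proposal C eliminated.
Round 4: Proposal A 35, Proposal B 39. Proposal B has a majority (≥38).

Proposal B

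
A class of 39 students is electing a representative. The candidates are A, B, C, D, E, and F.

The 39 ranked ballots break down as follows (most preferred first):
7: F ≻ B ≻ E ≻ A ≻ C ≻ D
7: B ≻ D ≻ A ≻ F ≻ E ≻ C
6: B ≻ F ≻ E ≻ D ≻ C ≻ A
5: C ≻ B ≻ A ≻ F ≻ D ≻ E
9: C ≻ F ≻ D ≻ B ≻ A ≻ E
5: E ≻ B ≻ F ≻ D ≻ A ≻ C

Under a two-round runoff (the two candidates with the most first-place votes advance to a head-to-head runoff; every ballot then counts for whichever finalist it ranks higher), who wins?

B

Round 1 first-place votes: A 0, B 13, C 14, D 0, E 5, F 7. C and B advance.
Runoff: C is ranked above B on 14 ballots, B above C on 25.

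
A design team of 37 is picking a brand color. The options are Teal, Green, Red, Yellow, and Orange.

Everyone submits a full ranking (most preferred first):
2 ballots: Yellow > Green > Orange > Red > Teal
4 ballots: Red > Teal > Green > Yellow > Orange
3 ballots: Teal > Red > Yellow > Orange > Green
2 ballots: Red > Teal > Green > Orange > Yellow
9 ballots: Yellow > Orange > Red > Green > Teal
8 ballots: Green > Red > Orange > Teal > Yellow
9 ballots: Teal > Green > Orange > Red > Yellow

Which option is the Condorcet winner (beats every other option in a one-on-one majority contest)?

Green vs Teal: 19–18
Green vs Red: 19–18
Green vs Yellow: 23–14
Green vs Orange: 25–12
Green beats every other option.

Green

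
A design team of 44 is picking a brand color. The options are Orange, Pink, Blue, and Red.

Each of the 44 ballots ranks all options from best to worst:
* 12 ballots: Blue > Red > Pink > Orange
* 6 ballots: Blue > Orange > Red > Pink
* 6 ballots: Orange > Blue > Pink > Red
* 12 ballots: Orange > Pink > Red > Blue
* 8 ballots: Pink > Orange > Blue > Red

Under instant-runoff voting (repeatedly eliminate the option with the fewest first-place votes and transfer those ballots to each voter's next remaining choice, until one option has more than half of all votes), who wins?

Round 1: Orange 18, Pink 8, Blue 18, Red 0. Red eliminated.
Round 2: Orange 18, Pink 8, Blue 18. Pink eliminated.
Round 3: Orange 26, Blue 18. Orange has a majority (≥23).

Orange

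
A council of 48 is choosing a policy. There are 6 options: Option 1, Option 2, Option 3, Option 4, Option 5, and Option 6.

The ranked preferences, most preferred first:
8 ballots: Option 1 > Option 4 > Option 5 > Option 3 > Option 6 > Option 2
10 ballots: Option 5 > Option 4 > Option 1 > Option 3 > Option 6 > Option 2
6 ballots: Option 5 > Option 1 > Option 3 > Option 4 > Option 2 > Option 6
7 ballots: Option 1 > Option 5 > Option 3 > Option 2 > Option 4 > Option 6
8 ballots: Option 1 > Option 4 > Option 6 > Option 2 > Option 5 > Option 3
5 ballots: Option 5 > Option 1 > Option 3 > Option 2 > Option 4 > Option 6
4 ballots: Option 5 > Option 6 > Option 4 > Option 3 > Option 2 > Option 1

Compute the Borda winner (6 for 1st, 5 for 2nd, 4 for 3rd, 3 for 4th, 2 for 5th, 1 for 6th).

Option 1

Option 1: 8×6 + 10×4 + 6×5 + 7×6 + 8×6 + 5×5 + 4×1 = 237
Option 2: 8×1 + 10×1 + 6×2 + 7×3 + 8×3 + 5×3 + 4×2 = 98
Option 3: 8×3 + 10×3 + 6×4 + 7×4 + 8×1 + 5×4 + 4×3 = 146
Option 4: 8×5 + 10×5 + 6×3 + 7×2 + 8×5 + 5×2 + 4×4 = 188
Option 5: 8×4 + 10×6 + 6×6 + 7×5 + 8×2 + 5×6 + 4×6 = 233
Option 6: 8×2 + 10×2 + 6×1 + 7×1 + 8×4 + 5×1 + 4×5 = 106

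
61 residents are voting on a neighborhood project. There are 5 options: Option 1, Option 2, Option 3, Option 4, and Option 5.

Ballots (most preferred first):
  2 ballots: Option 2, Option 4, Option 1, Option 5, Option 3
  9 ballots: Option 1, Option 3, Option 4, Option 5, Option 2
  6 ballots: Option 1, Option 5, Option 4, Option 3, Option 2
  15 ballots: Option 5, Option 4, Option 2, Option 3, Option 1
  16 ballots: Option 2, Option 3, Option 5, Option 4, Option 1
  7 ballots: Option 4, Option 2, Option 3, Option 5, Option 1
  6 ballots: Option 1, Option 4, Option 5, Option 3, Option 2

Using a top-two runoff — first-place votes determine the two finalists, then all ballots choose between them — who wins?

Round 1 first-place votes: Option 1 21, Option 2 18, Option 3 0, Option 4 7, Option 5 15. Option 1 and Option 2 advance.
Runoff: Option 1 is ranked above Option 2 on 21 ballots, Option 2 above Option 1 on 40.

Option 2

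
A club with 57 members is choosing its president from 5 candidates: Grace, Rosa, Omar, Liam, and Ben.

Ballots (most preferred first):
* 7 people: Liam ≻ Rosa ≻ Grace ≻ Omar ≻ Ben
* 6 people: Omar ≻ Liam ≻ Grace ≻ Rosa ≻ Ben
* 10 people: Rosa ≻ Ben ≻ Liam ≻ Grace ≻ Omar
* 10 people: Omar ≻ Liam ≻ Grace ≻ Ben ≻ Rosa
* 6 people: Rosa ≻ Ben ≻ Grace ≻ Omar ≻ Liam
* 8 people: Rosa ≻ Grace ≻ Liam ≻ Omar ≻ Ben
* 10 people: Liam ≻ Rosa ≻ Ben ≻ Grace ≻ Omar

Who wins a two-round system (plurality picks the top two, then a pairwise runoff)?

Liam

Round 1 first-place votes: Grace 0, Rosa 24, Omar 16, Liam 17, Ben 0. Rosa and Liam advance.
Runoff: Rosa is ranked above Liam on 24 ballots, Liam above Rosa on 33.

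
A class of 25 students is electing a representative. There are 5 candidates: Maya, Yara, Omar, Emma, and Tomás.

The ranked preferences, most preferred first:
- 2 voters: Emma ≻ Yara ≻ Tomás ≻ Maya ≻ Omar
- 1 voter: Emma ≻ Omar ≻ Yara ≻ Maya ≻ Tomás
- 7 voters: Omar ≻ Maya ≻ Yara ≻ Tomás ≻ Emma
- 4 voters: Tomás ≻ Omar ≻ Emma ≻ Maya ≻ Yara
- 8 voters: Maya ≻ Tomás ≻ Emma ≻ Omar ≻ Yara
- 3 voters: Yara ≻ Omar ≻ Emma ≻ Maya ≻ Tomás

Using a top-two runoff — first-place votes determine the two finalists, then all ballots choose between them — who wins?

Round 1 first-place votes: Maya 8, Yara 3, Omar 7, Emma 3, Tomás 4. Maya and Omar advance.
Runoff: Maya is ranked above Omar on 10 ballots, Omar above Maya on 15.

Omar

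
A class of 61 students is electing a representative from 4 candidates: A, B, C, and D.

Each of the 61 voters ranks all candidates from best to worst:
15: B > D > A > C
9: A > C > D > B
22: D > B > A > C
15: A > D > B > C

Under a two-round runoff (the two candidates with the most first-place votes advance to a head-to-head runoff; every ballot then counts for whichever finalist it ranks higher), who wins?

D

Round 1 first-place votes: A 24, B 15, C 0, D 22. A and D advance.
Runoff: A is ranked above D on 24 ballots, D above A on 37.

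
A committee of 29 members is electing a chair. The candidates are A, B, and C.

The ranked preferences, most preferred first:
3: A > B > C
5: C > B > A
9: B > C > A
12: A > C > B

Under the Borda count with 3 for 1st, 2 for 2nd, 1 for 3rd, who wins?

A: 3×3 + 5×1 + 9×1 + 12×3 = 59
B: 3×2 + 5×2 + 9×3 + 12×1 = 55
C: 3×1 + 5×3 + 9×2 + 12×2 = 60

C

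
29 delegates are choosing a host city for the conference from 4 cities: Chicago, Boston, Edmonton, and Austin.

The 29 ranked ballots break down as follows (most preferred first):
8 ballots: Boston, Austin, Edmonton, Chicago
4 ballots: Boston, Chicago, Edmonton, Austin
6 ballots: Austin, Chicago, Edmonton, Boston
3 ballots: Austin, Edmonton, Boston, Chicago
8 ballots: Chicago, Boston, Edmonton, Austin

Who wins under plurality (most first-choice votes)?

First-place votes: Chicago 8, Boston 12, Edmonton 0, Austin 9.

Boston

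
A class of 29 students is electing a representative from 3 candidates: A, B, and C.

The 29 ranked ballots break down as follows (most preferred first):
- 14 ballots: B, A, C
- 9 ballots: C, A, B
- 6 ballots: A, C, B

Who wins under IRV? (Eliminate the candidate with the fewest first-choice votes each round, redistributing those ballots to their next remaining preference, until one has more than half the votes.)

Round 1: A 6, B 14, C 9. A eliminated.
Round 2: B 14, C 15. C has a majority (≥15).

C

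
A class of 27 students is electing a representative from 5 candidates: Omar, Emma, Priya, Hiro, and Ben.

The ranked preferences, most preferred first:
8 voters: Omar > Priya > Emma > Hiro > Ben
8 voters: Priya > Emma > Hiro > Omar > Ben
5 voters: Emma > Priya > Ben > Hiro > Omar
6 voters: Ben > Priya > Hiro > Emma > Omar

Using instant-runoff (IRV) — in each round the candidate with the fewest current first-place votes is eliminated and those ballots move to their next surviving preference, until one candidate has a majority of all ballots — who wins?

Priya

Round 1: Omar 8, Emma 5, Priya 8, Hiro 0, Ben 6. Hiro eliminated.
Round 2: Omar 8, Emma 5, Priya 8, Ben 6. Emma eliminated.
Round 3: Omar 8, Priya 13, Ben 6. Ben eliminated.
Round 4: Omar 8, Priya 19. Priya has a majority (≥14).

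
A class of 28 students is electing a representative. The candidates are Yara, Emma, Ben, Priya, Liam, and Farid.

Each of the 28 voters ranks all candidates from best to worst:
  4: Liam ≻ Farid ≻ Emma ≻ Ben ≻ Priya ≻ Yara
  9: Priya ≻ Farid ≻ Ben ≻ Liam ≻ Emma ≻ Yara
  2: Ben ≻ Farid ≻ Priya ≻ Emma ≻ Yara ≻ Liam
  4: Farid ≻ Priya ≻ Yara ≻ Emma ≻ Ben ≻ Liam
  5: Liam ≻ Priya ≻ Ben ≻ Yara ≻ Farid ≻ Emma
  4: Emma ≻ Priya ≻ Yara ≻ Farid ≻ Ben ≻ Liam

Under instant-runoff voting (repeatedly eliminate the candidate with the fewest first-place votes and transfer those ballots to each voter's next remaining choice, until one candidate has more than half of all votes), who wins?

Round 1: Yara 0, Emma 4, Ben 2, Priya 9, Liam 9, Farid 4. Yara eliminated.
Round 2: Emma 4, Ben 2, Priya 9, Liam 9, Farid 4. Ben eliminated.
Round 3: Emma 4, Priya 9, Liam 9, Farid 6. Emma eliminated.
Round 4: Priya 13, Liam 9, Farid 6. Farid eliminated.
Round 5: Priya 19, Liam 9. Priya has a majority (≥15).

Priya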